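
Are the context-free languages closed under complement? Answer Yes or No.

CFLs are closed under union, so if they were also closed under complement they would be closed under intersection by De Morgan (L₁ ∩ L₂ is the complement of the union of the complements). But {aⁿbⁿcᵐ} ∩ {aᵐbⁿcⁿ} = {aⁿbⁿcⁿ} is not context-free although both operands are.

No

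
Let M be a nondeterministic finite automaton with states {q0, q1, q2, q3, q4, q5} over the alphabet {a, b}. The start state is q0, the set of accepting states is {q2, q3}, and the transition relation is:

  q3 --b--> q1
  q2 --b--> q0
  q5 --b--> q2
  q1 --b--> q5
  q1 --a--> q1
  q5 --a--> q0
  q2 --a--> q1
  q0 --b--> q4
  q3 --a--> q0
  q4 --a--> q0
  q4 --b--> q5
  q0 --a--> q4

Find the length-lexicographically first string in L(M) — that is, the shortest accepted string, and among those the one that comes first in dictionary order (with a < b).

A breadth-first search from q0 reaches an accepting state first via the path q0 → q4 → q5 → q2 on input abb.
No string of length < 3 is accepted (BFS exhausts all shorter strings without reaching an accepting state), and abb is the lexicographically least accepting string of length 3.

abb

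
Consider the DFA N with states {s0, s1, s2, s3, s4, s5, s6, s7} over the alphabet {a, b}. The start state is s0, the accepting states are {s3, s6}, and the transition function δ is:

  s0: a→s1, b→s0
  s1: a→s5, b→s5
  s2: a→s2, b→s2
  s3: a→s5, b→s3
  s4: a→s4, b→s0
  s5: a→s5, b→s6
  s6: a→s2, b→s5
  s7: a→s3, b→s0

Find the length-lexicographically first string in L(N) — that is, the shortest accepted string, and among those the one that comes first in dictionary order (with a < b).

aab

A breadth-first search from s0 reaches an accepting state first via the path s0 → s1 → s5 → s6 on input aab.
No string of length < 3 is accepted (BFS exhausts all shorter strings without reaching an accepting state), and aab is the lexicographically least accepting string of length 3.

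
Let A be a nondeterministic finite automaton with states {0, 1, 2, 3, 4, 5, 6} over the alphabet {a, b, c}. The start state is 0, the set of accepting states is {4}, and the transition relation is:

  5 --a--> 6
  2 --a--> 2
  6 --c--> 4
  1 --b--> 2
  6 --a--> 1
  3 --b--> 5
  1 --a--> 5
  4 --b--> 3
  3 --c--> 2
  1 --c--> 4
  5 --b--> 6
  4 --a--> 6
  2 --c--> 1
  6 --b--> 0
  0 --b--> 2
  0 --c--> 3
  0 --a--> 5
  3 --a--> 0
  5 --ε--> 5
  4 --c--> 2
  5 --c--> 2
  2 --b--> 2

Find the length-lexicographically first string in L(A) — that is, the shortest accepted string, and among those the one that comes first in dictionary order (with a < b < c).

A breadth-first search from 0 reaches an accepting state first via the path 0 → 5 → 6 → 4 on input aac.
No string of length < 3 is accepted (BFS exhausts all shorter strings without reaching an accepting state), and aac is the lexicographically least accepting string of length 3.

aac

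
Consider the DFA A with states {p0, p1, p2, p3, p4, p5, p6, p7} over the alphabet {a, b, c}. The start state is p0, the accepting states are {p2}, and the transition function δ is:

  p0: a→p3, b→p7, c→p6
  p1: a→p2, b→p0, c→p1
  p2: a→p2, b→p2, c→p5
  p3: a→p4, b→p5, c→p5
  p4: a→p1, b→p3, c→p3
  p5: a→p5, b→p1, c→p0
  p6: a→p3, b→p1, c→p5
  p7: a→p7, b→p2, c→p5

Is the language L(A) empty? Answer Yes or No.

No

The string bb is accepted: the run p0 → p7 → p2 ends in the accepting state p2.
Since at least one string is accepted, L(A) is not empty.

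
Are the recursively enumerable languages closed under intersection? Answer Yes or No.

Run the recogniser for L₁; if it accepts, run the recogniser for L₂ and accept if that accepts too. If either runs forever the input is never accepted, which is all a recogniser needs.
So the recursively enumerable languages are closed under intersection.

Yes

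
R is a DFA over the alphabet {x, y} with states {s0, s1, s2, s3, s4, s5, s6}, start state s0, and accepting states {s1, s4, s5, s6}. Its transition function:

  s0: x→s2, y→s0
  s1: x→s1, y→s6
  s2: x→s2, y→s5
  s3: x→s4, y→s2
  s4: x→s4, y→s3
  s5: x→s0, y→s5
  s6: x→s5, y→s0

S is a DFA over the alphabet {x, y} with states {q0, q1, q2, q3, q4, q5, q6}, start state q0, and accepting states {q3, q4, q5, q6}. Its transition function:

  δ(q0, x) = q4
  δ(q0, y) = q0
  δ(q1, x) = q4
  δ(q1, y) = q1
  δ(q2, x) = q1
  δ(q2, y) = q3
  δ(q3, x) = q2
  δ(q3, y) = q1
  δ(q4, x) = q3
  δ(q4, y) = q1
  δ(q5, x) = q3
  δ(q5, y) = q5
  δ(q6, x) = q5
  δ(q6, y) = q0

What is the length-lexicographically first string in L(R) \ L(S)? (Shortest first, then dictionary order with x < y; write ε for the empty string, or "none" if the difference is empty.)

The string xy is accepted by R but not by S.
No shorter string lies in the difference, and xy is the lexicographically first length-2 string in L(R) \ L(S).

xy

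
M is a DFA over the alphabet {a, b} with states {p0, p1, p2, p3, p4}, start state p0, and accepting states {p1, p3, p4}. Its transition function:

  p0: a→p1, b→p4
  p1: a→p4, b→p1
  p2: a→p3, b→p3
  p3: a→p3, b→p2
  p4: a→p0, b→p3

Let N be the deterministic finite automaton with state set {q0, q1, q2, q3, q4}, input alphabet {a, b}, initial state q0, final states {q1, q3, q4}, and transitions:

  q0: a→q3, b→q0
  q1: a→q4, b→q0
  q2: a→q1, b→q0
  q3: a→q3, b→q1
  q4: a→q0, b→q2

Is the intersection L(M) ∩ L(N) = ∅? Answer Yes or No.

No

The string a is accepted by both M and N.
Hence L(M) ∩ L(N) ≠ ∅.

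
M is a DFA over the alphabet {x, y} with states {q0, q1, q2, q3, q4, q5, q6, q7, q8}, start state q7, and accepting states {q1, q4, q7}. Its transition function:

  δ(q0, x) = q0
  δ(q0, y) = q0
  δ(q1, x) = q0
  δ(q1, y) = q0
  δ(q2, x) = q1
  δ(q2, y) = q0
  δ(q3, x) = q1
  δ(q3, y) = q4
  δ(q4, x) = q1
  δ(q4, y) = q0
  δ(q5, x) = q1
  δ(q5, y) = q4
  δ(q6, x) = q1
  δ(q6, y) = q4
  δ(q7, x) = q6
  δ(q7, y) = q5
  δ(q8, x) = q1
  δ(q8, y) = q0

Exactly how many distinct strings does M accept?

The useful subgraph on states {q1, q4, q5, q6, q7} is acyclic, so L(M) is finite; the longest accepting path visits 4 useful states, giving maximum string length 3.
Counting accepting paths from q7 by length: 1 of length 0, 4 of length 2, 2 of length 3. Total 7.

7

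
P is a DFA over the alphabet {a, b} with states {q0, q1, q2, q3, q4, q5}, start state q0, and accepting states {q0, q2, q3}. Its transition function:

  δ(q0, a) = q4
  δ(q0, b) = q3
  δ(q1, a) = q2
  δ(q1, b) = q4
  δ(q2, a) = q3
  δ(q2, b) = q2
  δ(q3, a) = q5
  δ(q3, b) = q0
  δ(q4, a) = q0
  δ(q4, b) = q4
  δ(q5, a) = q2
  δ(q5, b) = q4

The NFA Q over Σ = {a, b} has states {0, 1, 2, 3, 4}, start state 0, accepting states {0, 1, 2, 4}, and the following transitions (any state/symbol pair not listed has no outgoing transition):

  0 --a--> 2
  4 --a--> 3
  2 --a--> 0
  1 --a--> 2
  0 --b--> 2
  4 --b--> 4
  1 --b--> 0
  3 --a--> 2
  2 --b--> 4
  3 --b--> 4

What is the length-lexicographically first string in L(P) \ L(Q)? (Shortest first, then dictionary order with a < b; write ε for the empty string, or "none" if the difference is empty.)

The string aba is accepted by P but not by Q.
No shorter string lies in the difference, and aba is the lexicographically first length-3 string in L(P) \ L(Q).

aba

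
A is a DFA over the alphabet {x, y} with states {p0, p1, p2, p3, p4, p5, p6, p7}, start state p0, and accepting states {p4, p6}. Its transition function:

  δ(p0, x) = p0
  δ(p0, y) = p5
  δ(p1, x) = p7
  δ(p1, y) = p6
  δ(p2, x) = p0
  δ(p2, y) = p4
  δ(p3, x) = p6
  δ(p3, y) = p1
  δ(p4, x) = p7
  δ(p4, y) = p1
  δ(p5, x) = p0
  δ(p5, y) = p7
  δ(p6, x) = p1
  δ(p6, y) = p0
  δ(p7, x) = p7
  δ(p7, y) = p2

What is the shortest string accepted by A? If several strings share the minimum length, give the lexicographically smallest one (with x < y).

yyyy

A breadth-first search from p0 reaches an accepting state first via the path p0 → p5 → p7 → p2 → p4 on input yyyy.
No string of length < 4 is accepted (BFS exhausts all shorter strings without reaching an accepting state), and yyyy is the lexicographically least accepting string of length 4.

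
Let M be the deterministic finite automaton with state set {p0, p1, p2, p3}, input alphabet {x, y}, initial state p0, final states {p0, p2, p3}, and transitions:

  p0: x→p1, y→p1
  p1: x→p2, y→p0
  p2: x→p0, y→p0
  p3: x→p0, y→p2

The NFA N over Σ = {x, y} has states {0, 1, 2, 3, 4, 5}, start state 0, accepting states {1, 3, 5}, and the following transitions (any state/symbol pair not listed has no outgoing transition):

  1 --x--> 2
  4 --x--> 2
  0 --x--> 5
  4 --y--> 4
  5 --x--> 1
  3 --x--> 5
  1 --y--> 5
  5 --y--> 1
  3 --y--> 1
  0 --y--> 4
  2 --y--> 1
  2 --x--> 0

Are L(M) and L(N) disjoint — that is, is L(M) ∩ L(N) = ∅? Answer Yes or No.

No

The string xx is accepted by both M and N.
Hence L(M) ∩ L(N) ≠ ∅.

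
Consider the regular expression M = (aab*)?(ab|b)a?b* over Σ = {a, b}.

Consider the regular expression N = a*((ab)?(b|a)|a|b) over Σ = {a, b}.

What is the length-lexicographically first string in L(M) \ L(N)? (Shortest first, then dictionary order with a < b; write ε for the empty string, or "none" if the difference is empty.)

The string ba is accepted by M but not by N.
No shorter string lies in the difference, and ba is the lexicographically first length-2 string in L(M) \ L(N).

ba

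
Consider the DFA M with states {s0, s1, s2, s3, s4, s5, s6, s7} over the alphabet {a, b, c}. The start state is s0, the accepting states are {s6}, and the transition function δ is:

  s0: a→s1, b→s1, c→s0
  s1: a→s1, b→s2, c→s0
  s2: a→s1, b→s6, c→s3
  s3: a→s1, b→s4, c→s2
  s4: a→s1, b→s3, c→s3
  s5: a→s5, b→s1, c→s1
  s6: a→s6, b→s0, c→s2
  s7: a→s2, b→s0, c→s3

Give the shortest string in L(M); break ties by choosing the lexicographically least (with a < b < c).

A breadth-first search from s0 reaches an accepting state first via the path s0 → s1 → s2 → s6 on input abb.
No string of length < 3 is accepted (BFS exhausts all shorter strings without reaching an accepting state), and abb is the lexicographically least accepting string of length 3.

abb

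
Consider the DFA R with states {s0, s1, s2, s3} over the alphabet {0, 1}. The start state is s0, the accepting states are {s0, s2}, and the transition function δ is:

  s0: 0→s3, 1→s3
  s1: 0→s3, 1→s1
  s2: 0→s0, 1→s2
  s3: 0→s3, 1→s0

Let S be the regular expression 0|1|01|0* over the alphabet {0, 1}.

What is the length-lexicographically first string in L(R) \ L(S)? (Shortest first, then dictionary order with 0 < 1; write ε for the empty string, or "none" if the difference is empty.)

11

The string 11 is accepted by R but not by S.
No shorter string lies in the difference, and 11 is the lexicographically first length-2 string in L(R) \ L(S).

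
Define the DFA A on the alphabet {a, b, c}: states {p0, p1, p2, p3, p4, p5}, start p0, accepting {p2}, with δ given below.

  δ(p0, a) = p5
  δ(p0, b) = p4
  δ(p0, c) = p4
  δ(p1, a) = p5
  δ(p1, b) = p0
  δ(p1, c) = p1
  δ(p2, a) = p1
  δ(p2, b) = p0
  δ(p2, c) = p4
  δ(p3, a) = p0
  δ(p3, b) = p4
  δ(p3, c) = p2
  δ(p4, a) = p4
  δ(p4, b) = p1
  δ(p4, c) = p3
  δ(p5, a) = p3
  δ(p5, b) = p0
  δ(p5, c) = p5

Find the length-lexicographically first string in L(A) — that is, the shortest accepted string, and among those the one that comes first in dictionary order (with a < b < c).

A breadth-first search from p0 reaches an accepting state first via the path p0 → p5 → p3 → p2 on input aac.
No string of length < 3 is accepted (BFS exhausts all shorter strings without reaching an accepting state), and aac is the lexicographically least accepting string of length 3.

aac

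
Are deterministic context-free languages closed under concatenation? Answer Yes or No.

No

Take L₁ = {ε, c} (finite, hence regular and DCFL) and L₂ = {c aⁿbⁿ : n≥0} ∪ {cc aⁿb²ⁿ : n≥0} (a DCFL: the number of leading c's tells the DPDA whether to pop one stack symbol per b or per two b's). Then L₁L₂ ∩ cca⁺b* = {cc aⁿbⁿ : n≥1} ∪ {cc aⁿb²ⁿ : n≥1}. If L₁L₂ were a DCFL, so would be this intersection with a regular set, and a DPDA for it started from its configuration after reading cc would accept {aⁿbⁿ : n≥1} ∪ {aⁿb²ⁿ : n≥1}, which no deterministic PDA accepts (a DPDA for it would have a single run on aⁿb²ⁿ, accepting after the prefix aⁿbⁿ and accepting again after n more b's; an ordinary PDA that simulates it on a's and b's and, at any moment when it is accepting, may switch to reading only a fresh letter d while feeding each d to the simulation as a b, would accept aⁱbʲdᵏ (k≥1) exactly when both aⁱbʲ and aⁱbʲ⁺ᵏ are in the language, i.e. its language intersected with the regular set a*b*d⁺ would be exactly {aⁿbⁿdⁿ : n≥1} — impossible, since context-free languages are closed under intersection with regular sets and {aⁿbⁿdⁿ} is not context-free). Hence L₁L₂ is not a DCFL.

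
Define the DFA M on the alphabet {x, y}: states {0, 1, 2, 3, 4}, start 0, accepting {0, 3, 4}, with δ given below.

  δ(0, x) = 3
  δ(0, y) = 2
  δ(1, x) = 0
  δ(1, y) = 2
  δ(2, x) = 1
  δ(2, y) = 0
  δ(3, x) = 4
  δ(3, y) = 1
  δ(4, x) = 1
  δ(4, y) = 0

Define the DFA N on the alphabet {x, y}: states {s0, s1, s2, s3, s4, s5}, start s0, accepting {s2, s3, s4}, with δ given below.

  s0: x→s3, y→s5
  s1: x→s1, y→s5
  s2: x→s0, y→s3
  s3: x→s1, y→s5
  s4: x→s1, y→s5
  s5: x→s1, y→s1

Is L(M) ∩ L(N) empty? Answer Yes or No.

The string x is accepted by both M and N.
Hence L(M) ∩ L(N) ≠ ∅.

No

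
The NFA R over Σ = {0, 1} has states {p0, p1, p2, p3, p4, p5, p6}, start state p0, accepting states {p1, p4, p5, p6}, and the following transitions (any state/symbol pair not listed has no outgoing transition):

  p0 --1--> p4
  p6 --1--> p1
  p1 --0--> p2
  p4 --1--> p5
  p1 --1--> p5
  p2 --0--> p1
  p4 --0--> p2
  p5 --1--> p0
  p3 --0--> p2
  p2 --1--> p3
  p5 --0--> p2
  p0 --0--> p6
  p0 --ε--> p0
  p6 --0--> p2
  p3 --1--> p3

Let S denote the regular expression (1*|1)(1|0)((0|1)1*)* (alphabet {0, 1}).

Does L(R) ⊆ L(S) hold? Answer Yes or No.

Yes

Converting the expression S to a DFA (subset construction, then merging equivalent states) gives the minimal DFA with states {s0, s1}, start state s0, accepting states {s1} and transitions s0: 0→s1, 1→s1; s1: 0→s1, 1→s1.
Exploring the product automaton R × S from the start pair (p0, s0), following both machines on each input symbol, reaches 8 state pairs: (p0, s0), (p6, s1), (p4, s1), (p2, s1), (p1, s1), (p5, s1), (p3, s1), (p0, s1).
R accepts in {p1, p4, p5, p6} and S accepts in {s1}. The reachable pairs whose R-component is accepting are (p6, s1), (p4, s1), (p1, s1), (p5, s1); in each of them the S-component is accepting too, so the product for L(R) \ L(S) (R-component accepting, S-component rejecting) has no reachable accepting pair and the difference is empty.
Hence every string in L(R) is also in L(S).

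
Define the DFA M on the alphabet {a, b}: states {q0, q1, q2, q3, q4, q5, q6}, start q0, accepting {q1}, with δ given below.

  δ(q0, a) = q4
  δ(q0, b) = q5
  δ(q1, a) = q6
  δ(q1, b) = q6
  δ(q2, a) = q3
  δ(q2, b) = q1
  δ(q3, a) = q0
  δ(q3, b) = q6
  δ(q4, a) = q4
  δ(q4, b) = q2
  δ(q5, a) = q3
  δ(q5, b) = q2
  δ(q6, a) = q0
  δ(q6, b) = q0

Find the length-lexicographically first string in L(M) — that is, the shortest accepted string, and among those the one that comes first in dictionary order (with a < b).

abb

A breadth-first search from q0 reaches an accepting state first via the path q0 → q4 → q2 → q1 on input abb.
No string of length < 3 is accepted (BFS exhausts all shorter strings without reaching an accepting state), and abb is the lexicographically least accepting string of length 3.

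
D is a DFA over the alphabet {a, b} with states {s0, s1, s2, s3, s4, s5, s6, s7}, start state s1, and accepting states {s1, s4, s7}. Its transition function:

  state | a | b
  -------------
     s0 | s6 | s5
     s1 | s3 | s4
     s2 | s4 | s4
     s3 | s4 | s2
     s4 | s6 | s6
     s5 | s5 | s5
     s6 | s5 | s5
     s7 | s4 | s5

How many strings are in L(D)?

The useful subgraph on states {s1, s2, s3, s4} is acyclic, so L(D) is finite; the longest accepting path visits 4 useful states, giving maximum string length 3.
Counting accepting paths from s1 by length: 1 of length 0, 1 of length 1, 1 of length 2, 2 of length 3. Total 5.

5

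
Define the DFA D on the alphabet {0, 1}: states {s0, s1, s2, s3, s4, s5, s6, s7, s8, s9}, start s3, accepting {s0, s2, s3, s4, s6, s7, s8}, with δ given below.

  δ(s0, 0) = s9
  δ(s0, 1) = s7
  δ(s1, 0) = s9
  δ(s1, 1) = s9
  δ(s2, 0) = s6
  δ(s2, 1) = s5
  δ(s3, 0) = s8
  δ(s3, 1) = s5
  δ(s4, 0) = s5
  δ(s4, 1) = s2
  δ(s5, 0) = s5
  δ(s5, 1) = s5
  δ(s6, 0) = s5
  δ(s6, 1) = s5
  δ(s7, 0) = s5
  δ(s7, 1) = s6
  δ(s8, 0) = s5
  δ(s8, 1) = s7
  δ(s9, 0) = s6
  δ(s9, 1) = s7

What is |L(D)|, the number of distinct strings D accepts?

The useful subgraph on states {s3, s6, s7, s8} is acyclic, so L(D) is finite; the longest accepting path visits 4 useful states, giving maximum string length 3.
Counting accepting paths from s3 by length: 1 of length 0, 1 of length 1, 1 of length 2, 1 of length 3. Total 4.

4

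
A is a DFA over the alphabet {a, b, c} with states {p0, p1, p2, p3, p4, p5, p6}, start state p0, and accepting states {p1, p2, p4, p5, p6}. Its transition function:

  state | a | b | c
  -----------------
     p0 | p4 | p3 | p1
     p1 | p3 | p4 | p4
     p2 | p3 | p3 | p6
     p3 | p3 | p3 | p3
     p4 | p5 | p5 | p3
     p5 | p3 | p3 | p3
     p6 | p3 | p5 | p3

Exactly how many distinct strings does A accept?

The useful subgraph on states {p0, p1, p4, p5} is acyclic, so L(A) is finite; the longest accepting path visits 4 useful states, giving maximum string length 3.
Counting accepting paths from p0 by length: 2 of length 1, 4 of length 2, 4 of length 3. Total 10.

10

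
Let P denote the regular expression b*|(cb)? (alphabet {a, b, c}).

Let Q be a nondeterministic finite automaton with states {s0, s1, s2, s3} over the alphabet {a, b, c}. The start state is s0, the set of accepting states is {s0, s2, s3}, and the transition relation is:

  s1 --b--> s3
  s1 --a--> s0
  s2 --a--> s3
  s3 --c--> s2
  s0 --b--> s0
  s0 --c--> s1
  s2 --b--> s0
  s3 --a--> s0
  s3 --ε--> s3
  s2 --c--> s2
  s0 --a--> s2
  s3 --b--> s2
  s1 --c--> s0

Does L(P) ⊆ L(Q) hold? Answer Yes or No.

Converting the expression P to a DFA (subset construction, then merging equivalent states) gives the minimal DFA with states {p0, p1, p2, p3, p4}, start state p0, accepting states {p0, p2, p4} and transitions p0: a→p1, b→p2, c→p3; p1: a→p1, b→p1, c→p1; p2: a→p1, b→p2, c→p1; p3: a→p1, b→p4, c→p1; p4: a→p1, b→p1, c→p1.
Exploring the product automaton P × Q from the start pair (p0, s0), following both machines on each input symbol, reaches 8 state pairs: (p0, s0), (p1, s2), (p2, s0), (p3, s1), (p1, s3), (p1, s0), (p1, s1), (p4, s3).
P accepts in {p0, p2, p4} and Q accepts in {s0, s2, s3}. The reachable pairs whose P-component is accepting are (p0, s0), (p2, s0), (p4, s3); in each of them the Q-component is accepting too, so the product for L(P) \ L(Q) (P-component accepting, Q-component rejecting) has no reachable accepting pair and the difference is empty.
Hence every string in L(P) is also in L(Q).

Yes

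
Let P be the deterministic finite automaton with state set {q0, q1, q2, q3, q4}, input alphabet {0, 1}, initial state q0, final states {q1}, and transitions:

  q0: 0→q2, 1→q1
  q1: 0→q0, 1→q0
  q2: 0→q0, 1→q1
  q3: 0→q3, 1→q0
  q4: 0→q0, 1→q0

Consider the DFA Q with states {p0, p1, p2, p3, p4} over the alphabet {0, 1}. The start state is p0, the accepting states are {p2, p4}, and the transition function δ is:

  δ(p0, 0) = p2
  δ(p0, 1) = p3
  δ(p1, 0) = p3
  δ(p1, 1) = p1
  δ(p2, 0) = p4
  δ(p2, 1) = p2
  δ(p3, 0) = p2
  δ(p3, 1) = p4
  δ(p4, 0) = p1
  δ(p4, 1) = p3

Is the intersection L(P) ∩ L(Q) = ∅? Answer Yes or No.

The string 01 is accepted by both P and Q.
Hence L(P) ∩ L(Q) ≠ ∅.

No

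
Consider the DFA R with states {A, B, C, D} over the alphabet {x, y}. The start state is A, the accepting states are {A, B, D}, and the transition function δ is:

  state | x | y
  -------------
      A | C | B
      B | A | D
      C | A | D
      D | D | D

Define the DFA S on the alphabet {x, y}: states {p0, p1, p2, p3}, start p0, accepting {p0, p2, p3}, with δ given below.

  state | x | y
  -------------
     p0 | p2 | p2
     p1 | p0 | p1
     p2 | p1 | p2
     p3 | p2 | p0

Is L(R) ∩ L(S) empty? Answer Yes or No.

The empty string ε is accepted by both R and S.
Hence L(R) ∩ L(S) ≠ ∅.

No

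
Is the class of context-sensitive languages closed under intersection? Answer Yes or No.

Yes

An LBA keeps a copy of the input on a second track, runs the LBA for L₁, and if that accepts restores the input and runs the LBA for L₂; linear space suffices, so L₁ ∩ L₂ is context-sensitive.
So the context-sensitive languages are closed under intersection.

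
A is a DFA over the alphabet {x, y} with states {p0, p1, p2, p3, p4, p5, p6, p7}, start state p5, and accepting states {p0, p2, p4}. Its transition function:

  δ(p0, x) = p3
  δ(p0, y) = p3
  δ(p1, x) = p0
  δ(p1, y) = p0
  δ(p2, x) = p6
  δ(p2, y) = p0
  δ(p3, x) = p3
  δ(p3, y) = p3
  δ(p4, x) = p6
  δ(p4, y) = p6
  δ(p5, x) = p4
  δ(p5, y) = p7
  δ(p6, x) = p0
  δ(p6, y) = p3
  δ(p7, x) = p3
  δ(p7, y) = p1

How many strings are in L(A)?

The useful subgraph on states {p0, p1, p4, p5, p6, p7} is acyclic, so L(A) is finite; the longest accepting path visits 4 useful states, giving maximum string length 3.
Counting accepting paths from p5 by length: 1 of length 1, 4 of length 3. Total 5.

5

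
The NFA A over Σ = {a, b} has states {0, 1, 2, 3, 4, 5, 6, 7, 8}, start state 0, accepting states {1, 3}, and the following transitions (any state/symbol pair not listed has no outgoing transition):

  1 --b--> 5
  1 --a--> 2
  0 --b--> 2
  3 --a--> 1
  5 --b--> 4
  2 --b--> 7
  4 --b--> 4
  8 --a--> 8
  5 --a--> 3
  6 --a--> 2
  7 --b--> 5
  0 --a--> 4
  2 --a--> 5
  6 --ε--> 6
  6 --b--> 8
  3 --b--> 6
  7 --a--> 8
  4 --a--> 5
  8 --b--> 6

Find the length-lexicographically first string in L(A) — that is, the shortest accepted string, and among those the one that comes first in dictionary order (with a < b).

aaa

A breadth-first search from 0 reaches an accepting state first via the path 0 → 4 → 5 → 3 on input aaa.
No string of length < 3 is accepted (BFS exhausts all shorter strings without reaching an accepting state), and aaa is the lexicographically least accepting string of length 3.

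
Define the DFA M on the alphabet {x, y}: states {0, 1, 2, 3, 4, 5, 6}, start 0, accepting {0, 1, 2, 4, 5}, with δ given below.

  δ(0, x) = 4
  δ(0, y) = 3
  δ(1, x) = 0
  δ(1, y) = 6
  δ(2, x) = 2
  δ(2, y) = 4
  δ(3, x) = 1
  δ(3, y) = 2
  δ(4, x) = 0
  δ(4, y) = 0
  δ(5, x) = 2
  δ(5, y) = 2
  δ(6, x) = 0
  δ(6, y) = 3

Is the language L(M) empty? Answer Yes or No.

No

The empty string ε is accepted: the run 0 ends in the accepting state 0.
Since at least one string is accepted, L(M) is not empty.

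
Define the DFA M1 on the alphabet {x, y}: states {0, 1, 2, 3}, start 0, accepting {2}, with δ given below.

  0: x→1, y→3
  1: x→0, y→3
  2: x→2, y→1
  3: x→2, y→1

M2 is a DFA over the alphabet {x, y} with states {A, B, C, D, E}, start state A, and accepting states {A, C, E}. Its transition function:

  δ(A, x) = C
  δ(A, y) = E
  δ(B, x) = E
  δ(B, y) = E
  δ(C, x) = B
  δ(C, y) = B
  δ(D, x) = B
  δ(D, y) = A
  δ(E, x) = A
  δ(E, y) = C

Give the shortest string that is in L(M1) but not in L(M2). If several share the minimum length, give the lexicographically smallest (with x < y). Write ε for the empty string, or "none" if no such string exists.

yxxx

The string yxxx is accepted by M1 but not by M2.
No shorter string lies in the difference, and yxxx is the lexicographically first length-4 string in L(M1) \ L(M2).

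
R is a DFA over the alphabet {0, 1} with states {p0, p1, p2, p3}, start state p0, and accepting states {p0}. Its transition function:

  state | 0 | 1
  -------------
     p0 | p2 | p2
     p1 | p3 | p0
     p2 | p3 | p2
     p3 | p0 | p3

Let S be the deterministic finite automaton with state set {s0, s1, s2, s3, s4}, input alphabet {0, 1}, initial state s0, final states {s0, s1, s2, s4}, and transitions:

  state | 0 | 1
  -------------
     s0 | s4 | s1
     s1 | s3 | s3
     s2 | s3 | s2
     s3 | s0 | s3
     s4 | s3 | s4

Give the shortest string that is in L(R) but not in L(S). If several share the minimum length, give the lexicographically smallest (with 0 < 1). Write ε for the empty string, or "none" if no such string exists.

The string 11010 is accepted by R but not by S.
No shorter string lies in the difference, and 11010 is the lexicographically first length-5 string in L(R) \ L(S).

11010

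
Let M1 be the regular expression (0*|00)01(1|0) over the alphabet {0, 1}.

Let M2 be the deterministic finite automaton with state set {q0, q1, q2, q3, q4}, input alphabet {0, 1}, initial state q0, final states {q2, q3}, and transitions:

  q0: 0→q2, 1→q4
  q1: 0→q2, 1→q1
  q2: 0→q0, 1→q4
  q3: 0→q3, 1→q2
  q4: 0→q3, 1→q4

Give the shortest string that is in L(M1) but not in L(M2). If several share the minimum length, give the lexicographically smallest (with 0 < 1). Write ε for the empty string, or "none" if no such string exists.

011

The string 011 is accepted by M1 but not by M2.
No shorter string lies in the difference, and 011 is the lexicographically first length-3 string in L(M1) \ L(M2).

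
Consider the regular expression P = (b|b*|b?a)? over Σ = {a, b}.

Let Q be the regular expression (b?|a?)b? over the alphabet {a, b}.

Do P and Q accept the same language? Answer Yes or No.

The string ba is accepted by P but rejected by Q.
So L(P) ≠ L(Q).

No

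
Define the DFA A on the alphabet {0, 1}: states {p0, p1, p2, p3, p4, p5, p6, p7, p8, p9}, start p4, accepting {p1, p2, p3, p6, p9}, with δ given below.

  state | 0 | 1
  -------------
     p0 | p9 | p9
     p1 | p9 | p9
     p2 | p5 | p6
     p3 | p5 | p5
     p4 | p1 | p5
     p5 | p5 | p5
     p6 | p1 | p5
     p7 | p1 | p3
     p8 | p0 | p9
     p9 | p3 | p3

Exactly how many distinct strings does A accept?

The useful subgraph on states {p1, p3, p4, p9} is acyclic, so L(A) is finite; the longest accepting path visits 4 useful states, giving maximum string length 3.
Counting accepting paths from p4 by length: 1 of length 1, 2 of length 2, 4 of length 3. Total 7.

7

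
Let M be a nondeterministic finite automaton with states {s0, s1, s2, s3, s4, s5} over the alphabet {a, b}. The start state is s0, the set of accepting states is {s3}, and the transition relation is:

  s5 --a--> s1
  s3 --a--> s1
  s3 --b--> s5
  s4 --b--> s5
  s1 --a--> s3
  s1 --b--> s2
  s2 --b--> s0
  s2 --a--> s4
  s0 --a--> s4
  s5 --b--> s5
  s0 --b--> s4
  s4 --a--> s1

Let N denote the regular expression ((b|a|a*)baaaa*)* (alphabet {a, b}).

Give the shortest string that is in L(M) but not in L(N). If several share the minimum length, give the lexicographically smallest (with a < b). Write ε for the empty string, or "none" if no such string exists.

The string aaa is accepted by M but not by N.
No shorter string lies in the difference, and aaa is the lexicographically first length-3 string in L(M) \ L(N).

aaa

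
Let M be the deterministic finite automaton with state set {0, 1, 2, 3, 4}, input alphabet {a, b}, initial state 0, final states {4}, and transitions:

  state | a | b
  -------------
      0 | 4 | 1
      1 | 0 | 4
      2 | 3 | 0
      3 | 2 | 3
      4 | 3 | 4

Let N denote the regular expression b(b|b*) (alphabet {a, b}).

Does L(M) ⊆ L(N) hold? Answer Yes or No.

No

The string a is in L(M) but not in L(N).
So L(M) ⊄ L(N).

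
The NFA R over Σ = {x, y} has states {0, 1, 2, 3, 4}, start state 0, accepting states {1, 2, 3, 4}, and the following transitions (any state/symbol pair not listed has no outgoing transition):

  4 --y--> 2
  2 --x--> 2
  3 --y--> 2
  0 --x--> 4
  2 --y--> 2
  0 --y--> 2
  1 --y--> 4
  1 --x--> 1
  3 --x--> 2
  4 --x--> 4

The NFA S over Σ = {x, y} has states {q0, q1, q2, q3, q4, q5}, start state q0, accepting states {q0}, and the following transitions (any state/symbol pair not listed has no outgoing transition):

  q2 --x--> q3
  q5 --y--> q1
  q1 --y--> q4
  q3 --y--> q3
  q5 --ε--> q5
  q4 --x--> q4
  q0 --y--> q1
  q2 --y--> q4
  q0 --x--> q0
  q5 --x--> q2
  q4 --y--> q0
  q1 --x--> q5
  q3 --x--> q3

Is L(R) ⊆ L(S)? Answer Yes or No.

No

The string y is in L(R) but not in L(S).
So L(R) ⊄ L(S).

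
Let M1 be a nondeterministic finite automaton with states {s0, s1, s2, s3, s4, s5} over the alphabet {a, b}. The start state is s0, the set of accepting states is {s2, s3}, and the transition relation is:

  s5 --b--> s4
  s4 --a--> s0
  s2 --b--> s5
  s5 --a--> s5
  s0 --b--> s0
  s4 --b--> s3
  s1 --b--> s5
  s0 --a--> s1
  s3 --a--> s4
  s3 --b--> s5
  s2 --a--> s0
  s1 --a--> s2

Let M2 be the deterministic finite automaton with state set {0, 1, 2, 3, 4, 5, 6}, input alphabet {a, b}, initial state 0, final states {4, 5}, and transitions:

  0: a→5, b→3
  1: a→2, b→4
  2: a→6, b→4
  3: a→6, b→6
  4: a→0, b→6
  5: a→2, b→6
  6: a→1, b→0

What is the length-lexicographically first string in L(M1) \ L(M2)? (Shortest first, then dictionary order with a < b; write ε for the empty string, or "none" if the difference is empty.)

The string aa is accepted by M1 but not by M2.
No shorter string lies in the difference, and aa is the lexicographically first length-2 string in L(M1) \ L(M2).

aa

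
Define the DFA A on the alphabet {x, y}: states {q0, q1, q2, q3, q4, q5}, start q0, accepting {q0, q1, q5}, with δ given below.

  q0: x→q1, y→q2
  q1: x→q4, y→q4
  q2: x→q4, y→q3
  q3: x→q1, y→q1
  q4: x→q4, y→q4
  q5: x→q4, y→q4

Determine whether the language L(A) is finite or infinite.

The useful states (reachable from q0 and able to reach an accepting state) are {q0, q1, q2, q3}.
Restricted to these states the transition graph has no cycle, so every accepting path has bounded length and L is finite.

finite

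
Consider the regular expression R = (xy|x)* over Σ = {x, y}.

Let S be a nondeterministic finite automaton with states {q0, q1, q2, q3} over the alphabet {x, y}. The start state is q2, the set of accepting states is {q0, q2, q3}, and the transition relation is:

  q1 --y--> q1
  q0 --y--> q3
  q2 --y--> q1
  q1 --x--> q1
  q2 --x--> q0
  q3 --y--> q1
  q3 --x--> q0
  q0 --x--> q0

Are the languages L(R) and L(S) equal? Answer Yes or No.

Converting the expression R to a DFA (subset construction, then merging equivalent states) gives the minimal DFA with states {r0, r1, r2}, start state r0, accepting states {r0, r1} and transitions r0: x→r1, y→r2; r1: x→r1, y→r0; r2: x→r2, y→r2.
Exploring the product automaton R × S from the start pair (r0, q2), following both machines on each input symbol, reaches 4 state pairs: (r0, q2), (r1, q0), (r2, q1), (r0, q3).
R accepts in {r0, r1} and S accepts in {q0, q2, q3}. In every reachable pair the two components are either both accepting — (r0, q2), (r1, q0), (r0, q3) — or both non-accepting, so no string is accepted by exactly one of the machines: L(R) \ L(S) and L(S) \ L(R) are both empty.
Hence every string is accepted by R iff it is accepted by S, and the two languages coincide.

Yes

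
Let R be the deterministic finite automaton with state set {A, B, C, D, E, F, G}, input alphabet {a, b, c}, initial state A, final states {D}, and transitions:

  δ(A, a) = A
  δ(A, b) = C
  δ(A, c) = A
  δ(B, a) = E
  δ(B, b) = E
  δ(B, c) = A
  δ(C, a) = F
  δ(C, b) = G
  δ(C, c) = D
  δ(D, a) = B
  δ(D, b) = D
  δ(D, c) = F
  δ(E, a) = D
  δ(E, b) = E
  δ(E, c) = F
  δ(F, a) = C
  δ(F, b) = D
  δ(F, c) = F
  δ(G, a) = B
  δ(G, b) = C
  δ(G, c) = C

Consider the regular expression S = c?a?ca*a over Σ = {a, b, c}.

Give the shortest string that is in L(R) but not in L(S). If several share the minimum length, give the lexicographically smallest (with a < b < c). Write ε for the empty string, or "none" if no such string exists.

bc

The string bc is accepted by R but not by S.
No shorter string lies in the difference, and bc is the lexicographically first length-2 string in L(R) \ L(S).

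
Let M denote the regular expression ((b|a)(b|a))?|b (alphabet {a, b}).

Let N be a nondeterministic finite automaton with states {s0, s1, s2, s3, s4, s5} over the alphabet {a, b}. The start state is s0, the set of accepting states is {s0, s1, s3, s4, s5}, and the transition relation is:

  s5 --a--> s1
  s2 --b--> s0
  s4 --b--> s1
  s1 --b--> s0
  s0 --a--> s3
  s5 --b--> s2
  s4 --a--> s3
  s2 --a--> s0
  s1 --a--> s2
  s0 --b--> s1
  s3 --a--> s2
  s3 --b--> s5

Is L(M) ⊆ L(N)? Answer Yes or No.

No

The string aa is in L(M) but not in L(N).
So L(M) ⊄ L(N).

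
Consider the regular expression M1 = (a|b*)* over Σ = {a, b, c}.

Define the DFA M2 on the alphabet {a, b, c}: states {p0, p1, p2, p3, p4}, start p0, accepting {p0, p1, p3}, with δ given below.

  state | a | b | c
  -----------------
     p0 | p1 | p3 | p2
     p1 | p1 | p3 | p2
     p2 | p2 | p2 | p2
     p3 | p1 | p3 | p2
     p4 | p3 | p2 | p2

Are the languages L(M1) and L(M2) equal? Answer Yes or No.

Converting the expression M1 to a DFA (subset construction, then merging equivalent states) gives the minimal DFA with states {r0, r1}, start state r0, accepting states {r0} and transitions r0: a→r0, b→r0, c→r1; r1: a→r1, b→r1, c→r1.
Exploring the product automaton M1 × M2 from the start pair (r0, p0), following both machines on each input symbol, reaches 4 state pairs: (r0, p0), (r0, p1), (r0, p3), (r1, p2).
M1 accepts in {r0} and M2 accepts in {p0, p1, p3}. In every reachable pair the two components are either both accepting — (r0, p0), (r0, p1), (r0, p3) — or both non-accepting, so no string is accepted by exactly one of the machines: L(M1) \ L(M2) and L(M2) \ L(M1) are both empty.
Hence every string is accepted by M1 iff it is accepted by M2, and the two languages coincide.

Yes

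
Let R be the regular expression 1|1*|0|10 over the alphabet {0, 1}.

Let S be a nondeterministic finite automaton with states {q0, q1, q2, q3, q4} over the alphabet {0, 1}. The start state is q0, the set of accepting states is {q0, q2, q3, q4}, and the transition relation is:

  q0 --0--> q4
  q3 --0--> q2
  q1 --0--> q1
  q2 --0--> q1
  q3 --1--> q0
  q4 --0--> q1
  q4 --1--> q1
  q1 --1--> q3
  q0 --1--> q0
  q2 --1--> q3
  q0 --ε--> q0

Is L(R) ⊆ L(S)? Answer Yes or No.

Converting the expression R to a DFA (subset construction, then merging equivalent states) gives the minimal DFA with states {r0, r1, r2, r3, r4}, start state r0, accepting states {r0, r1, r2, r4} and transitions r0: 0→r1, 1→r2; r1: 0→r3, 1→r3; r2: 0→r1, 1→r4; r3: 0→r3, 1→r3; r4: 0→r3, 1→r4.
Exploring the product automaton R × S from the start pair (r0, q0), following both machines on each input symbol, reaches 9 state pairs: (r0, q0), (r1, q4), (r2, q0), (r3, q1), (r4, q0), (r3, q3), (r3, q4), (r3, q2), (r3, q0).
R accepts in {r0, r1, r2, r4} and S accepts in {q0, q2, q3, q4}. The reachable pairs whose R-component is accepting are (r0, q0), (r1, q4), (r2, q0), (r4, q0); in each of them the S-component is accepting too, so the product for L(R) \ L(S) (R-component accepting, S-component rejecting) has no reachable accepting pair and the difference is empty.
Hence every string in L(R) is also in L(S).

Yes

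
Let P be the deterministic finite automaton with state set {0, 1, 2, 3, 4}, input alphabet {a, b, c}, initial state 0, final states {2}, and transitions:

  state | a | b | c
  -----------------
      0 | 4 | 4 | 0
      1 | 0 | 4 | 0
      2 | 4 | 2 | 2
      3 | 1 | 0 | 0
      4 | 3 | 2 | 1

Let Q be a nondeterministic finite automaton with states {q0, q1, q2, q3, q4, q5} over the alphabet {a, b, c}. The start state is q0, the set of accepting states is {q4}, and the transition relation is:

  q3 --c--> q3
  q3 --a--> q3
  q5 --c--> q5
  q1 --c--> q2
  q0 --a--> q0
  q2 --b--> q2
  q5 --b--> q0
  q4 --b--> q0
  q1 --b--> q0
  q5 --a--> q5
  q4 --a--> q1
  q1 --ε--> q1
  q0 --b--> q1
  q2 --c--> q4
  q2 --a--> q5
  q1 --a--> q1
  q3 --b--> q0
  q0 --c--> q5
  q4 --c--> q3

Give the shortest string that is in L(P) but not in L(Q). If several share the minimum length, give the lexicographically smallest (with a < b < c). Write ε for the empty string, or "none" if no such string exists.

ab

The string ab is accepted by P but not by Q.
No shorter string lies in the difference, and ab is the lexicographically first length-2 string in L(P) \ L(Q).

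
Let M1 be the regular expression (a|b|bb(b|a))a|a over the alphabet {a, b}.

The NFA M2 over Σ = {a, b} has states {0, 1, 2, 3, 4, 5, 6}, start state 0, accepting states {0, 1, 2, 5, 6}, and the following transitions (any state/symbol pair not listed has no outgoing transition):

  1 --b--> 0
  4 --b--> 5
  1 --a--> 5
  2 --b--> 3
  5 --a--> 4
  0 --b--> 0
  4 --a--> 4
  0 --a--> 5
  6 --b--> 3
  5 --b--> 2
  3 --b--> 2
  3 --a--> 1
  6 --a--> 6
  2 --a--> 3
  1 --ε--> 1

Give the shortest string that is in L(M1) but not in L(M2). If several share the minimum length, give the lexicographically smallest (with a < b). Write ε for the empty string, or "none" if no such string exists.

aa

The string aa is accepted by M1 but not by M2.
No shorter string lies in the difference, and aa is the lexicographically first length-2 string in L(M1) \ L(M2).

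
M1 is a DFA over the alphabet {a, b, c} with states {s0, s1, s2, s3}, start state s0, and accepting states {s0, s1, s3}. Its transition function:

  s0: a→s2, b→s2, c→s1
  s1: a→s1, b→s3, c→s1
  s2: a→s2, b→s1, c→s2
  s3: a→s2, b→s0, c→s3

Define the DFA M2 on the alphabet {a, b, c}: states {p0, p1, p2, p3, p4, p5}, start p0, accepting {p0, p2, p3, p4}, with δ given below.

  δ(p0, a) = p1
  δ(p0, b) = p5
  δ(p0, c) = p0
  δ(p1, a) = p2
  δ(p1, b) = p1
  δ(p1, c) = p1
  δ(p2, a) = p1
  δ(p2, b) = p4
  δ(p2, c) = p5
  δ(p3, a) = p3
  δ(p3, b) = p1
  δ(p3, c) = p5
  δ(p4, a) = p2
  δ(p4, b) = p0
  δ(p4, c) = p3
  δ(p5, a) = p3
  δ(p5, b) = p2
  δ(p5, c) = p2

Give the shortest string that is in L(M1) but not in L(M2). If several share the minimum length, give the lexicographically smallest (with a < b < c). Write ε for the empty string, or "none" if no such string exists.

ab

The string ab is accepted by M1 but not by M2.
No shorter string lies in the difference, and ab is the lexicographically first length-2 string in L(M1) \ L(M2).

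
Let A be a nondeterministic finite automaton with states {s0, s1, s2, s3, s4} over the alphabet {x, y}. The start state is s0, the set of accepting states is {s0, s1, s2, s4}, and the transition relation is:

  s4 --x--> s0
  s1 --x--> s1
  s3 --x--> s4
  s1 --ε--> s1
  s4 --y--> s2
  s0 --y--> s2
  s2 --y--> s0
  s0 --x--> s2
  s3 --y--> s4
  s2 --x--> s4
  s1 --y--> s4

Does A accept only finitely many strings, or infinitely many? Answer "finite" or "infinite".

infinite

State s0 is reachable from the start and can reach an accepting state, and it lies on the cycle s0 → s2 → s0.
Traversing that cycle any number of times yields accepted strings of unbounded length, so the language is infinite.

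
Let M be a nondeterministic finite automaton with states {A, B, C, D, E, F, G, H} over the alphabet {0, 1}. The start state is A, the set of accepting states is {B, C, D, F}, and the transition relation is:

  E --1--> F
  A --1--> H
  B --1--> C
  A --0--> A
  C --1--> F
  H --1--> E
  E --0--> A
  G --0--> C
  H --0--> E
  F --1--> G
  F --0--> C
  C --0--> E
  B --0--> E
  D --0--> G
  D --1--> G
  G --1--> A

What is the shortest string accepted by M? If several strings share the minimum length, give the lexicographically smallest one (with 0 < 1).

A breadth-first search from A reaches an accepting state first via the path A → H → E → F on input 101.
No string of length < 3 is accepted (BFS exhausts all shorter strings without reaching an accepting state), and 101 is the lexicographically least accepting string of length 3.

101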